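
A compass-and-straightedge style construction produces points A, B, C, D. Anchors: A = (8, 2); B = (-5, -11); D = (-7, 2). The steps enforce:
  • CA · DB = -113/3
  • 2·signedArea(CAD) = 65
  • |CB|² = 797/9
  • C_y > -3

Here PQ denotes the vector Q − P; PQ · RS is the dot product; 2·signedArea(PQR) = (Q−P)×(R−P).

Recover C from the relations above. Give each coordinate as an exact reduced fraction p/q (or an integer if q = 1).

1. C_x = -4/3  [CA · DB = -113/3 ∩ 2·signedArea(CAD) = 65]
2. C_y = -7/3  [CA · DB = -113/3 ∩ 2·signedArea(CAD) = 65]
   → C = (-4/3, -7/3)

C = (-4/3, -7/3)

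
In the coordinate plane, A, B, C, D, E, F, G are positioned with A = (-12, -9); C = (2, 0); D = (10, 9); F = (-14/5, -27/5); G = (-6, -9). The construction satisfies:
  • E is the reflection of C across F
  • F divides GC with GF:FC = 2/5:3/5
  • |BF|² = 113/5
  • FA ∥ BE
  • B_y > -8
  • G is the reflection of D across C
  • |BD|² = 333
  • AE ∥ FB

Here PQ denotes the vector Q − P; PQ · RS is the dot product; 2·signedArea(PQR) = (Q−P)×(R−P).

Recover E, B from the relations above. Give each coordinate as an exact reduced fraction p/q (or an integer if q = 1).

B = (8/5, -36/5)
E = (-38/5, -54/5)

1. E_x = -38/5  [E is the reflection of C across F]
2. E_y = -54/5  [E is the reflection of C across F]
   → E = (-38/5, -54/5)
3. B_x = 8/5  [FA ∥ BE ∩ AE ∥ FB]
4. B_y = -36/5  [FA ∥ BE ∩ AE ∥ FB]
   → B = (8/5, -36/5)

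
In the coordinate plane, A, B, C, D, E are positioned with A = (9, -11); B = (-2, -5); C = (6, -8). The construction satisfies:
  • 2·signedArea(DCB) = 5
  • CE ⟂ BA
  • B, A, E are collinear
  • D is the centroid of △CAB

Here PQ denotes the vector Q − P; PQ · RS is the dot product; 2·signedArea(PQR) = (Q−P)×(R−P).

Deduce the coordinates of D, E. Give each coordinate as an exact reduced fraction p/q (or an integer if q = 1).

1. D_x = 13/3  [D is the centroid of △CAB]
2. D_y = -8  [D is the centroid of △CAB]
   → D = (13/3, -8)
3. E_x = 852/157  [B, A, E are collinear ∩ CE ⟂ BA]
4. E_y = -1421/157  [B, A, E are collinear ∩ CE ⟂ BA]
   → E = (852/157, -1421/157)

D = (13/3, -8)
E = (852/157, -1421/157)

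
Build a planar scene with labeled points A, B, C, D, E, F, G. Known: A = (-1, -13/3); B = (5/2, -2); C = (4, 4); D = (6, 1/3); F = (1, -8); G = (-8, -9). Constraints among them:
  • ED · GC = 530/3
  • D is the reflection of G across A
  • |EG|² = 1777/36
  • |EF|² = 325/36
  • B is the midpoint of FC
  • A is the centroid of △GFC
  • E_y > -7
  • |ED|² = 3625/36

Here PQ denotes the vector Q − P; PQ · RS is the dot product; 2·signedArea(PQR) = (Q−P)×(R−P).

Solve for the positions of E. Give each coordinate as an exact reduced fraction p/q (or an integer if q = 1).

1. E_x = -3/2  [line -12·x + -13·y + -301/3 = 0 ∩ |ED|² = 3625/36]
2. E_y = -19/3  [line -12·x + -13·y + -301/3 = 0 ∩ |ED|² = 3625/36]
   → E = (-3/2, -19/3)

E = (-3/2, -19/3)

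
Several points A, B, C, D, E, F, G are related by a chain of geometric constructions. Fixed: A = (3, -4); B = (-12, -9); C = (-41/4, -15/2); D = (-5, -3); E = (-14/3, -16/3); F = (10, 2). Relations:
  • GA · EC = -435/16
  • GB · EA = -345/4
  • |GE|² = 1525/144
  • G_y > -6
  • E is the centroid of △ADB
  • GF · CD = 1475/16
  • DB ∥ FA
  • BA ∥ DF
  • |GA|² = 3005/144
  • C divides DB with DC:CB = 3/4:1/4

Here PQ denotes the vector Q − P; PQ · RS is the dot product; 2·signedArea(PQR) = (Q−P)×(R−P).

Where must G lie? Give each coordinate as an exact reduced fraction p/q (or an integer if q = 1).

G = (-17/12, -31/6)

1. G_x = -17/12  [GA · EC = -435/16 ∩ GF · CD = 1475/16]
2. G_y = -31/6  [GA · EC = -435/16 ∩ GF · CD = 1475/16]
   → G = (-17/12, -31/6)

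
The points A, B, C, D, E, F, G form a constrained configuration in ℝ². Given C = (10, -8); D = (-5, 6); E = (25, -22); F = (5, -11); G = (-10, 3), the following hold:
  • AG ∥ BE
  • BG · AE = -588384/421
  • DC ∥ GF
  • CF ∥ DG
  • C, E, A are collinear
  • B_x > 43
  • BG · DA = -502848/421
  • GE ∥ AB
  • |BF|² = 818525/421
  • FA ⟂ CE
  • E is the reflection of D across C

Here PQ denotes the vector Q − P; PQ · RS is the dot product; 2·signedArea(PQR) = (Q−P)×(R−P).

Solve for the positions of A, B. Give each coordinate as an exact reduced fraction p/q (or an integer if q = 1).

A = (3715/421, -2906/421)
B = (18450/421, -13431/421)

1. A_x = 3715/421  [C, E, A are collinear ∩ FA ⟂ CE]
2. A_y = -2906/421  [C, E, A are collinear ∩ FA ⟂ CE]
   → A = (3715/421, -2906/421)
3. B_x = 18450/421  [AG ∥ BE ∩ GE ∥ AB]
4. B_y = -13431/421  [AG ∥ BE ∩ GE ∥ AB]
   → B = (18450/421, -13431/421)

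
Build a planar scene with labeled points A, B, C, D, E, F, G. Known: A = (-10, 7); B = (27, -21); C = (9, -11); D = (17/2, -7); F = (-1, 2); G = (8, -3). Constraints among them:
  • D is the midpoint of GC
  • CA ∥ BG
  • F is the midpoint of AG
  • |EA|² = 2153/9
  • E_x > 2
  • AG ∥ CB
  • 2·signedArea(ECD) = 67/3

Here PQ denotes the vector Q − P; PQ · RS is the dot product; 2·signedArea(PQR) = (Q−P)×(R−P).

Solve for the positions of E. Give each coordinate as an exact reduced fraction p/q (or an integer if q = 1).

E = (7/3, -7/3)

1. E_x = 7/3  [line -4·x + -1/2·y + 49/6 = 0 ∩ |EA|² = 2153/9]
2. E_y = -7/3  [line -4·x + -1/2·y + 49/6 = 0 ∩ |EA|² = 2153/9]
   → E = (7/3, -7/3)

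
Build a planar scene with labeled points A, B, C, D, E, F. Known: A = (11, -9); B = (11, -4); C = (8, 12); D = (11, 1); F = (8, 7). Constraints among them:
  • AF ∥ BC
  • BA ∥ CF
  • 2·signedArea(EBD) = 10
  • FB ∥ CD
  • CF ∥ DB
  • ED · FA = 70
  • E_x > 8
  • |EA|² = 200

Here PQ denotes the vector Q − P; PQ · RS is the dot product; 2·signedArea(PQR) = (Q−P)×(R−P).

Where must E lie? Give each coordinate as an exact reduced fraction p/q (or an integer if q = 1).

1. E_x = 9  [2·signedArea(EBD) = 10 ∩ ED · FA = 70]
2. E_y = 5  [2·signedArea(EBD) = 10 ∩ ED · FA = 70]
   → E = (9, 5)

E = (9, 5)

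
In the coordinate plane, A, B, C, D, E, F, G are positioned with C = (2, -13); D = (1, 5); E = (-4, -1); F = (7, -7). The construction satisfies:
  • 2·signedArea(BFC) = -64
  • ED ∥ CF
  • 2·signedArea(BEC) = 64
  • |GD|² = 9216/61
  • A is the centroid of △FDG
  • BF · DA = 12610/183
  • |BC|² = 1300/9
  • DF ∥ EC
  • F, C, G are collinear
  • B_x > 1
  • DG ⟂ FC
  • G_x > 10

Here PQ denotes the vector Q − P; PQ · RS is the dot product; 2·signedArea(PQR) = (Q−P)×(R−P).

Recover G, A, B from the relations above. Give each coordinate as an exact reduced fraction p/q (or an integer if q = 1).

A = (375/61, -99/61)
B = (4/3, -1)
G = (637/61, -175/61)

1. G_x = 637/61  [F, C, G are collinear ∩ DG ⟂ FC]
2. G_y = -175/61  [F, C, G are collinear ∩ DG ⟂ FC]
   → G = (637/61, -175/61)
3. A_x = 375/61  [A is the centroid of △FDG]
4. A_y = -99/61  [A is the centroid of △FDG]
   → A = (375/61, -99/61)
5. B_x = 4/3  [2·signedArea(BEC) = 64 ∩ 2·signedArea(BFC) = -64]
6. B_y = -1  [2·signedArea(BEC) = 64 ∩ 2·signedArea(BFC) = -64]
   → B = (4/3, -1)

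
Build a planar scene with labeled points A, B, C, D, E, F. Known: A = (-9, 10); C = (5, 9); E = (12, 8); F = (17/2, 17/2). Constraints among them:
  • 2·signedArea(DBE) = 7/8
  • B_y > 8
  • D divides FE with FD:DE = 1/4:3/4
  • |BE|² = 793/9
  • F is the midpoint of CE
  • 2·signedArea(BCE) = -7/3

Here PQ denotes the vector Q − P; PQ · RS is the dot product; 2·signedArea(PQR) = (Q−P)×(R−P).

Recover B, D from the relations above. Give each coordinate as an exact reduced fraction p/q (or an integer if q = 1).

1. B_x = 8/3  [line 1·x + 7·y + -197/3 = 0 ∩ |BE|² = 793/9]
2. B_y = 9  [line 1·x + 7·y + -197/3 = 0 ∩ |BE|² = 793/9]
   → B = (8/3, 9)
3. D_x = 75/8  [D divides FE with FD:DE = 1/4:3/4]
4. D_y = 67/8  [D divides FE with FD:DE = 1/4:3/4]
   → D = (75/8, 67/8)

B = (8/3, 9)
D = (75/8, 67/8)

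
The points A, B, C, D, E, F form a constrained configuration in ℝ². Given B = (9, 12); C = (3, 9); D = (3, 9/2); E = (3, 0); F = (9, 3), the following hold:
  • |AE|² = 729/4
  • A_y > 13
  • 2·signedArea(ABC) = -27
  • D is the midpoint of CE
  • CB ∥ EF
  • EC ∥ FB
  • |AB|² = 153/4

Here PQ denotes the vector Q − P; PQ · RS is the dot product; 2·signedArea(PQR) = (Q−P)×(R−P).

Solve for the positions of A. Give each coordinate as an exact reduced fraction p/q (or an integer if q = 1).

1. A_x = 3  [line 3·x + -6·y + 72 = 0 ∩ |AE|² = 729/4]
2. A_y = 27/2  [line 3·x + -6·y + 72 = 0 ∩ |AE|² = 729/4]
   → A = (3, 27/2)

A = (3, 27/2)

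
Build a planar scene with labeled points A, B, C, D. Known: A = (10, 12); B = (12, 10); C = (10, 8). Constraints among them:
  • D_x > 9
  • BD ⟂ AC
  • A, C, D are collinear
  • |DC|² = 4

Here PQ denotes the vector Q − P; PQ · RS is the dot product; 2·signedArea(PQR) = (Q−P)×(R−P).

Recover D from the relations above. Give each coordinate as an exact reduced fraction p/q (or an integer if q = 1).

D = (10, 10)

1. D_x = 10  [A, C, D are collinear ∩ BD ⟂ AC]
2. D_y = 10  [A, C, D are collinear ∩ BD ⟂ AC]
   → D = (10, 10)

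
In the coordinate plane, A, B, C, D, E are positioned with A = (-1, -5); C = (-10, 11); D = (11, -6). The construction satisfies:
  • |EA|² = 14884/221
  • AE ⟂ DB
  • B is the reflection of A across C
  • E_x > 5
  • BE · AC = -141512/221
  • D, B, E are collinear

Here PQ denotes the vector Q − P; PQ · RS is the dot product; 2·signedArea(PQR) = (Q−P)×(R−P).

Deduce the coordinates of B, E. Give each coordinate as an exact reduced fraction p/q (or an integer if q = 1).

B = (-19, 27)
E = (1121/221, 115/221)

1. B_x = -19  [B is the reflection of A across C]
2. B_y = 27  [B is the reflection of A across C]
   → B = (-19, 27)
3. E_x = 1121/221  [D, B, E are collinear ∩ AE ⟂ DB]
4. E_y = 115/221  [D, B, E are collinear ∩ AE ⟂ DB]
   → E = (1121/221, 115/221)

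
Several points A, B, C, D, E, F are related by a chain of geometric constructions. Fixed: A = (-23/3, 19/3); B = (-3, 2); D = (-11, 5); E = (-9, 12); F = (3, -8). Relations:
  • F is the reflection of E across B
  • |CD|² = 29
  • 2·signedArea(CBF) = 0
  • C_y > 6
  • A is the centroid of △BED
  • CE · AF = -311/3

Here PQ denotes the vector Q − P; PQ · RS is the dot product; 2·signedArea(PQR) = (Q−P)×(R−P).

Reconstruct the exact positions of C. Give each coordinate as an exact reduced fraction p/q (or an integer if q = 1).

C = (-6, 7)

1. C_x = -6  [2·signedArea(CBF) = 0 ∩ CE · AF = -311/3]
2. C_y = 7  [2·signedArea(CBF) = 0 ∩ CE · AF = -311/3]
   → C = (-6, 7)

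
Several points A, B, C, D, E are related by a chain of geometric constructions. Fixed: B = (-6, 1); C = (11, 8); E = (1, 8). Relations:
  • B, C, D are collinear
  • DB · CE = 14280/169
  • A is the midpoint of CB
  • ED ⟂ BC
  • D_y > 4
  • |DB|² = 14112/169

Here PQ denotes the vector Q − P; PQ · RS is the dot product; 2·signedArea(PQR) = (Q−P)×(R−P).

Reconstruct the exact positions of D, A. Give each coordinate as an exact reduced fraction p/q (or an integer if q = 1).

1. D_x = 414/169  [B, C, D are collinear ∩ ED ⟂ BC]
2. D_y = 757/169  [B, C, D are collinear ∩ ED ⟂ BC]
   → D = (414/169, 757/169)
3. A_x = 5/2  [A is the midpoint of CB]
4. A_y = 9/2  [A is the midpoint of CB]
   → A = (5/2, 9/2)

A = (5/2, 9/2)
D = (414/169, 757/169)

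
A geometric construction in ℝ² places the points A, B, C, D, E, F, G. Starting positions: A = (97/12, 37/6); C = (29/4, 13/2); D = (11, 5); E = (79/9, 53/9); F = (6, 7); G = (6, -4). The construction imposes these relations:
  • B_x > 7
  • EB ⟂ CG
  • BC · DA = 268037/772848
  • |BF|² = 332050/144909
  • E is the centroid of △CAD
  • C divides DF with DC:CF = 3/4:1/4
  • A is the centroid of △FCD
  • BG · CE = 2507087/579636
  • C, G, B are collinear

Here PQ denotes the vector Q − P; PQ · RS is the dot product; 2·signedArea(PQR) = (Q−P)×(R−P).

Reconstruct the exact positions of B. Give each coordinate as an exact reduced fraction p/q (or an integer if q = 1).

B = (115921/16101, 32614/5367)

1. B_x = 115921/16101  [C, G, B are collinear ∩ EB ⟂ CG]
2. B_y = 32614/5367  [C, G, B are collinear ∩ EB ⟂ CG]
   → B = (115921/16101, 32614/5367)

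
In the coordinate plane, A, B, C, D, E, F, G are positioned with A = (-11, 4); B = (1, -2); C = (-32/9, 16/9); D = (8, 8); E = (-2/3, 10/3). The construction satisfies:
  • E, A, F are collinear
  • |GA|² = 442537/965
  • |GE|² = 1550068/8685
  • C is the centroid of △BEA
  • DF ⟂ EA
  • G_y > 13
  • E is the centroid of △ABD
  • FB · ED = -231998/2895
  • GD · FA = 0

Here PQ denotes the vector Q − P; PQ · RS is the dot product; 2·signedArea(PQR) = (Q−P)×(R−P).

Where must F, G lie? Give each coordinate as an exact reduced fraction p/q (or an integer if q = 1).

F = (7396/965, 2698/965)
G = (8044/965, 12742/965)

1. F_x = 7396/965  [E, A, F are collinear ∩ DF ⟂ EA]
2. F_y = 2698/965  [E, A, F are collinear ∩ DF ⟂ EA]
   → F = (7396/965, 2698/965)
3. G_x = 8044/965  [line 18011/965·x + -1162/965·y + -134792/965 = 0 ∩ |GA|² = 442537/965]
4. G_y = 12742/965  [line 18011/965·x + -1162/965·y + -134792/965 = 0 ∩ |GA|² = 442537/965]
   → G = (8044/965, 12742/965)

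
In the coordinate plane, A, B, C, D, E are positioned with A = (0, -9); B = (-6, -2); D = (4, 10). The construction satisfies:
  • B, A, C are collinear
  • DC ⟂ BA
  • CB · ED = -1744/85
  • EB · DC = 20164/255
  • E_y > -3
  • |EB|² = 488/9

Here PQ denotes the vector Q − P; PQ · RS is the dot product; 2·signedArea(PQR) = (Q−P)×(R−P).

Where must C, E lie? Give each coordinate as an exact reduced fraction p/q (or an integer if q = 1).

C = (-654/85, -2/85)
E = (4/3, -8/3)

1. C_x = -654/85  [B, A, C are collinear ∩ DC ⟂ BA]
2. C_y = -2/85  [B, A, C are collinear ∩ DC ⟂ BA]
   → C = (-654/85, -2/85)
3. E_x = 4/3  [EB · DC = 20164/255 ∩ CB · ED = -1744/85]
4. E_y = -8/3  [EB · DC = 20164/255 ∩ CB · ED = -1744/85]
   → E = (4/3, -8/3)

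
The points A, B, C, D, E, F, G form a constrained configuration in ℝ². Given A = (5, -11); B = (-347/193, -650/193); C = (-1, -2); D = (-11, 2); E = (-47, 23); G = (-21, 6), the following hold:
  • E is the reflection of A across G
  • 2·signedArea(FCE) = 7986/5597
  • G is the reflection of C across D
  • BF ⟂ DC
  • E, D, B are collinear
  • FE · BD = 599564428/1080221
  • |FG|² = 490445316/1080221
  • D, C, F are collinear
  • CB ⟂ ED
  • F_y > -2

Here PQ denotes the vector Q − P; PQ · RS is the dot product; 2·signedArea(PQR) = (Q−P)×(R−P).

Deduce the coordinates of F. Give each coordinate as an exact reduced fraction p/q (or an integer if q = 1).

1. F_x = -6807/5597  [D, C, F are collinear ∩ BF ⟂ DC]
2. F_y = -10710/5597  [D, C, F are collinear ∩ BF ⟂ DC]
   → F = (-6807/5597, -10710/5597)

F = (-6807/5597, -10710/5597)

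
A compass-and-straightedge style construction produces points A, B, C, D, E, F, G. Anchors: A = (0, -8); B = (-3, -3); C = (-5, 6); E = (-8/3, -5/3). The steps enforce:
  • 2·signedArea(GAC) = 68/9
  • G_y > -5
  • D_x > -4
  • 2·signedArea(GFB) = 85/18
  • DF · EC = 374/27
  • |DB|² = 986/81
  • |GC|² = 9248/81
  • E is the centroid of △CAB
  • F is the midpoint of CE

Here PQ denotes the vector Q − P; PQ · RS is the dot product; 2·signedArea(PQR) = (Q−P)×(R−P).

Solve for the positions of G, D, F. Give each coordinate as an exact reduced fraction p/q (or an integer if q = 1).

1. F_x = -23/6  [F is the midpoint of CE]
2. F_y = 13/6  [F is the midpoint of CE]
   → F = (-23/6, 13/6)
3. G_x = -17/9  [2·signedArea(GFB) = 85/18 ∩ 2·signedArea(GAC) = 68/9]
4. G_y = -38/9  [2·signedArea(GFB) = 85/18 ∩ 2·signedArea(GAC) = 68/9]
   → G = (-17/9, -38/9)
5. D_x = -32/9  [line 7/3·x + -23/3·y + 316/27 = 0 ∩ |DB|² = 986/81]
6. D_y = 4/9  [line 7/3·x + -23/3·y + 316/27 = 0 ∩ |DB|² = 986/81]
   → D = (-32/9, 4/9)

D = (-32/9, 4/9)
F = (-23/6, 13/6)
G = (-17/9, -38/9)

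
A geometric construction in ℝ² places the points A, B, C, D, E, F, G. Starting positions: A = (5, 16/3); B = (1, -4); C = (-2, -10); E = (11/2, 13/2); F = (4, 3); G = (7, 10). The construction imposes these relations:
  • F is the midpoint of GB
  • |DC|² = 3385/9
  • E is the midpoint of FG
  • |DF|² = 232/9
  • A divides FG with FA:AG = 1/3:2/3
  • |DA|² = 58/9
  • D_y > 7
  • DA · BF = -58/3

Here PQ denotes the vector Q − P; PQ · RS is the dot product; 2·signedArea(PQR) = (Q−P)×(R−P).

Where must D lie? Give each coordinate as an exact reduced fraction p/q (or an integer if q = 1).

D = (6, 23/3)

1. D_x = 6  [line -3·x + -7·y + 215/3 = 0 ∩ |DA|² = 58/9]
2. D_y = 23/3  [line -3·x + -7·y + 215/3 = 0 ∩ |DA|² = 58/9]
   → D = (6, 23/3)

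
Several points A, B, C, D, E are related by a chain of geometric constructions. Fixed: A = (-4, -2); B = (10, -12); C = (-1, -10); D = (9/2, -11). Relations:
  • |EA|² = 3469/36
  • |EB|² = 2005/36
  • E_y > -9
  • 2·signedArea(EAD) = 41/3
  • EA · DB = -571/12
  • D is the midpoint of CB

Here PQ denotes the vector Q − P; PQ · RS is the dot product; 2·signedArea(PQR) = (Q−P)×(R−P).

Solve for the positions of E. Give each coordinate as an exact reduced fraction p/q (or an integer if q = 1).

E = (7/2, -25/3)

1. E_x = 7/2  [EA · DB = -571/12 ∩ 2·signedArea(EAD) = 41/3]
2. E_y = -25/3  [EA · DB = -571/12 ∩ 2·signedArea(EAD) = 41/3]
   → E = (7/2, -25/3)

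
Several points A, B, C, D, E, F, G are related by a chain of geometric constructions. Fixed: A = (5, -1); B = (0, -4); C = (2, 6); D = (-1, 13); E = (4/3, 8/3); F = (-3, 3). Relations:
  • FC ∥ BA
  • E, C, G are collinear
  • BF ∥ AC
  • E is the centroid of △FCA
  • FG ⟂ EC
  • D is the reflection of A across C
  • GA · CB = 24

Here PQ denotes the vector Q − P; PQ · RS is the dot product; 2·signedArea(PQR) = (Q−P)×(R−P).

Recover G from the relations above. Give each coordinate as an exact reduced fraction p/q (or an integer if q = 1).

G = (16/13, 28/13)

1. G_x = 16/13  [E, C, G are collinear ∩ FG ⟂ EC]
2. G_y = 28/13  [E, C, G are collinear ∩ FG ⟂ EC]
   → G = (16/13, 28/13)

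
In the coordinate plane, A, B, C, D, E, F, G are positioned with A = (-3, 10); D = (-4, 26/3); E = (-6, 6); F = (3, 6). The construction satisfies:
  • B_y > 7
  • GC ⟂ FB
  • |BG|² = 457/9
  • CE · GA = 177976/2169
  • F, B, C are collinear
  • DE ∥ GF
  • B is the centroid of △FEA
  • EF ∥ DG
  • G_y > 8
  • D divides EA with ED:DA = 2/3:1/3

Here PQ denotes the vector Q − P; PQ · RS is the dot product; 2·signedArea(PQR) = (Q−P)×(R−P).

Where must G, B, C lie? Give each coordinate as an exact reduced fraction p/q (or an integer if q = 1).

1. G_x = 5  [DE ∥ GF ∩ EF ∥ DG]
2. G_y = 26/3  [DE ∥ GF ∩ EF ∥ DG]
   → G = (5, 26/3)
3. B_x = -2  [B is the centroid of △FEA]
4. B_y = 22/3  [B is the centroid of △FEA]
   → B = (-2, 22/3)
5. C_x = 1013/241  [F, B, C are collinear ∩ GC ⟂ FB]
6. C_y = 4106/723  [F, B, C are collinear ∩ GC ⟂ FB]
   → C = (1013/241, 4106/723)

B = (-2, 22/3)
C = (1013/241, 4106/723)
G = (5, 26/3)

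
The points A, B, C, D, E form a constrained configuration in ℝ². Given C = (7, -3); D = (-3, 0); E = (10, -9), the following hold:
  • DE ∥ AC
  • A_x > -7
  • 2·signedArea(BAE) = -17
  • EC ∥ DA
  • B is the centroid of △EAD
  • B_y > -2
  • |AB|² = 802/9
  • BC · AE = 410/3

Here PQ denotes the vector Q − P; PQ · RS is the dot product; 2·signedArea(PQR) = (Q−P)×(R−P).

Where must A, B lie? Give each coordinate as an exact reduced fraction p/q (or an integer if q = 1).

1. A_x = -6  [DE ∥ AC ∩ EC ∥ DA]
2. A_y = 6  [DE ∥ AC ∩ EC ∥ DA]
   → A = (-6, 6)
3. B_x = 1/3  [B is the centroid of △EAD]
4. B_y = -1  [B is the centroid of △EAD]
   → B = (1/3, -1)

A = (-6, 6)
B = (1/3, -1)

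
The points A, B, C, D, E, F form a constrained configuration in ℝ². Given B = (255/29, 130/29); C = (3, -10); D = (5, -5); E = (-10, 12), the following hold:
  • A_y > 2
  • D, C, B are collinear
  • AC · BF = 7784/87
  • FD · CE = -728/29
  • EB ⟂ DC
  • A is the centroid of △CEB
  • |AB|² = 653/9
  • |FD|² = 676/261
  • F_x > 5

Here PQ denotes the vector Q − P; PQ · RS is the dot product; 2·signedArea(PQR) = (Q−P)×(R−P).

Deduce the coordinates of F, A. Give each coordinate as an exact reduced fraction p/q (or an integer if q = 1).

A = (52/87, 188/87)
F = (487/87, -305/87)

1. F_x = 487/87  [line 13·x + -22·y + -4347/29 = 0 ∩ |FD|² = 676/261]
2. F_y = -305/87  [line 13·x + -22·y + -4347/29 = 0 ∩ |FD|² = 676/261]
   → F = (487/87, -305/87)
3. A_x = 52/87  [A is the centroid of △CEB]
4. A_y = 188/87  [A is the centroid of △CEB]
   → A = (52/87, 188/87)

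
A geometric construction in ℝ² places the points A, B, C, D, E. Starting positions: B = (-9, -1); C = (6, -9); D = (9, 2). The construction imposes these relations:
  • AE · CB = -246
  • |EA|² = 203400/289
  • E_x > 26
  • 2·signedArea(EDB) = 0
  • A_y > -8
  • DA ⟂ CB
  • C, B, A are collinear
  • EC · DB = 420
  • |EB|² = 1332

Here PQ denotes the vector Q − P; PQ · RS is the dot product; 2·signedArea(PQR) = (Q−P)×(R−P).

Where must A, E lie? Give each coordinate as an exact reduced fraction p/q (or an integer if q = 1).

A = (1089/289, -2257/289)
E = (27, 5)

1. A_x = 1089/289  [C, B, A are collinear ∩ DA ⟂ CB]
2. A_y = -2257/289  [C, B, A are collinear ∩ DA ⟂ CB]
   → A = (1089/289, -2257/289)
3. E_x = 27  [2·signedArea(EDB) = 0 ∩ AE · CB = -246]
4. E_y = 5  [2·signedArea(EDB) = 0 ∩ AE · CB = -246]
   → E = (27, 5)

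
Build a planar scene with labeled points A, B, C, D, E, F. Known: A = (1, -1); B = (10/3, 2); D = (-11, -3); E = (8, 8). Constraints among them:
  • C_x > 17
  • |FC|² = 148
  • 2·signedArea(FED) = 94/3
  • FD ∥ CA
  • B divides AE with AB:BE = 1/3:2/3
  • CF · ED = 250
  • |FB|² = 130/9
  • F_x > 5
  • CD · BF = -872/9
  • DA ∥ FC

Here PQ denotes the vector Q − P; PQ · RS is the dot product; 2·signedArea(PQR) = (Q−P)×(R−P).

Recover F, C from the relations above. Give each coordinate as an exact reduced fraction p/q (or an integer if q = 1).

1. F_x = 17/3  [line 11·x + -19·y + 98/3 = 0 ∩ |FB|² = 130/9]
2. F_y = 5  [line 11·x + -19·y + 98/3 = 0 ∩ |FB|² = 130/9]
   → F = (17/3, 5)
3. C_x = 53/3  [FD ∥ CA ∩ DA ∥ FC]
4. C_y = 7  [FD ∥ CA ∩ DA ∥ FC]
   → C = (53/3, 7)

C = (53/3, 7)
F = (17/3, 5)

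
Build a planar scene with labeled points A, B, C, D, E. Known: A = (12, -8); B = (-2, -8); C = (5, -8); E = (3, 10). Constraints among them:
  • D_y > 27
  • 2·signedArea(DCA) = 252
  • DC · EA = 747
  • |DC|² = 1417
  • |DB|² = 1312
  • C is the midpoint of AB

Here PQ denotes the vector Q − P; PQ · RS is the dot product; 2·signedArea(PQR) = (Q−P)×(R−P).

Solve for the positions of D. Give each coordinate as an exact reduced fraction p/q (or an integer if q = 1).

D = (-6, 28)

1. D_x = -6  [DC · EA = 747 ∩ 2·signedArea(DCA) = 252]
2. D_y = 28  [DC · EA = 747 ∩ 2·signedArea(DCA) = 252]
   → D = (-6, 28)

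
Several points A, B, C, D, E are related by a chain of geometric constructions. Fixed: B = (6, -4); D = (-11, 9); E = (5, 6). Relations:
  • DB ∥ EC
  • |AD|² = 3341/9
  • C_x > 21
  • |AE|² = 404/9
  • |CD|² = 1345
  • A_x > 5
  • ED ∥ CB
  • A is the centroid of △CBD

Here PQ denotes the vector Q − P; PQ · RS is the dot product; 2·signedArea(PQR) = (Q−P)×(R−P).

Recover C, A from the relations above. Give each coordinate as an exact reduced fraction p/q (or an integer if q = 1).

A = (17/3, -2/3)
C = (22, -7)

1. C_x = 22  [ED ∥ CB ∩ DB ∥ EC]
2. C_y = -7  [ED ∥ CB ∩ DB ∥ EC]
   → C = (22, -7)
3. A_x = 17/3  [A is the centroid of △CBD]
4. A_y = -2/3  [A is the centroid of △CBD]
   → A = (17/3, -2/3)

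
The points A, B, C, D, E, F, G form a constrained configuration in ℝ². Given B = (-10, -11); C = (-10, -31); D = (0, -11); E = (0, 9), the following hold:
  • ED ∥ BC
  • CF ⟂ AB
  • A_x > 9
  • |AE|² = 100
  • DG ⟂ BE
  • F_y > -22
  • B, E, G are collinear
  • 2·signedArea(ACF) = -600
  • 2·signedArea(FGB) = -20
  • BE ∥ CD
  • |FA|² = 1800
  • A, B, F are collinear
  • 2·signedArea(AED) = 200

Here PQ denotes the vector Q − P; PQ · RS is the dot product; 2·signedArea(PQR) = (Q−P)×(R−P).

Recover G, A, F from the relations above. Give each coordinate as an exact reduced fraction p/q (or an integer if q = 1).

A = (10, 9)
F = (-20, -21)
G = (-8, -7)

1. G_x = -8  [B, E, G are collinear ∩ DG ⟂ BE]
2. G_y = -7  [B, E, G are collinear ∩ DG ⟂ BE]
   → G = (-8, -7)
3. A_x = 10  [2·signedArea(AED) = 200]
4. A_y = 9  [|AE|² = 100]
   → A = (10, 9)
5. F_x = -20  [A, B, F are collinear ∩ CF ⟂ AB]
6. F_y = -21  [A, B, F are collinear ∩ CF ⟂ AB]
   → F = (-20, -21)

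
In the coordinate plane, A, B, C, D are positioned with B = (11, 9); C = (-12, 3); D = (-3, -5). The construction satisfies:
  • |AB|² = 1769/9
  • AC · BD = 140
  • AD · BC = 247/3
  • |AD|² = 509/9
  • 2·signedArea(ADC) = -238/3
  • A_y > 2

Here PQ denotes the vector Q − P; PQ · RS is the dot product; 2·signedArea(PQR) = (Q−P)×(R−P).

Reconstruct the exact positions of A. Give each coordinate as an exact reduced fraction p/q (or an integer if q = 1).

A = (-4/3, 7/3)

1. A_x = -4/3  [AC · BD = 140 ∩ AD · BC = 247/3]
2. A_y = 7/3  [AC · BD = 140 ∩ AD · BC = 247/3]
   → A = (-4/3, 7/3)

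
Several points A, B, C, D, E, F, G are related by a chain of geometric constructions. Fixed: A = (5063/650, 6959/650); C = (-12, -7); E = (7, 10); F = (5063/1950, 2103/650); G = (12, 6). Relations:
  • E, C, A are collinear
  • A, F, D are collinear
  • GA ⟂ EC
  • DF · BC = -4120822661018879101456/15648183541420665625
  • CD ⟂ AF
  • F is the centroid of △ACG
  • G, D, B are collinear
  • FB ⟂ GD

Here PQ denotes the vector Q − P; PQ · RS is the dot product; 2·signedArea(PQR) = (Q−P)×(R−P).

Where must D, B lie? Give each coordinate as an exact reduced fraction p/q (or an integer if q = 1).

1. D_x = -547320426/78690625  [A, F, D are collinear ∩ CD ⟂ AF]
2. D_y = -1653520561/157381250  [A, F, D are collinear ∩ CD ⟂ AF]
   → D = (-547320426/78690625, -1653520561/157381250)
3. B_x = 82664955544684421334/15648183541420665625  [G, D, B are collinear ∩ FB ⟂ GD]
4. B_y = 4711301677473128799/31296367082841331250  [G, D, B are collinear ∩ FB ⟂ GD]
   → B = (82664955544684421334/15648183541420665625, 4711301677473128799/31296367082841331250)

B = (82664955544684421334/15648183541420665625, 4711301677473128799/31296367082841331250)
D = (-547320426/78690625, -1653520561/157381250)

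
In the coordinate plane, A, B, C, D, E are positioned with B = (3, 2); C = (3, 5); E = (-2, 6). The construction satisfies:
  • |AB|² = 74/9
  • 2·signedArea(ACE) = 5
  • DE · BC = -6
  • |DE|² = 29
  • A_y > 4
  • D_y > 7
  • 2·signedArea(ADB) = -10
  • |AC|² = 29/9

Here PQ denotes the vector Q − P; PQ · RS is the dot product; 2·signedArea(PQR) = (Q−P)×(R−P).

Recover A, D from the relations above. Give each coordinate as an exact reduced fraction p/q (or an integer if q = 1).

A = (4/3, 13/3)
D = (3, 8)

1. A_x = 4/3  [line -1·x + -5·y + 23 = 0 ∩ |AB|² = 74/9]
2. A_y = 13/3  [line -1·x + -5·y + 23 = 0 ∩ |AB|² = 74/9]
   → A = (4/3, 13/3)
3. D_x = 3  [2·signedArea(ADB) = -10 ∩ DE · BC = -6]
4. D_y = 8  [2·signedArea(ADB) = -10 ∩ DE · BC = -6]
   → D = (3, 8)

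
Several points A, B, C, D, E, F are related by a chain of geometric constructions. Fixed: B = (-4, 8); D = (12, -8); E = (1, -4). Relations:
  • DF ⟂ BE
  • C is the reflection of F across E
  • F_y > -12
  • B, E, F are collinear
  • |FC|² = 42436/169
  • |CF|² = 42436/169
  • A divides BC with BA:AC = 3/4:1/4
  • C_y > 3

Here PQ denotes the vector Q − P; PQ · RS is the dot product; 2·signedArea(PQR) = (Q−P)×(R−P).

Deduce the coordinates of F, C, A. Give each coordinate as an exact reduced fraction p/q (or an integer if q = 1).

A = (-857/338, 758/169)
C = (-346/169, 560/169)
F = (684/169, -1912/169)

1. F_x = 684/169  [B, E, F are collinear ∩ DF ⟂ BE]
2. F_y = -1912/169  [B, E, F are collinear ∩ DF ⟂ BE]
   → F = (684/169, -1912/169)
3. C_x = -346/169  [C is the reflection of F across E]
4. C_y = 560/169  [C is the reflection of F across E]
   → C = (-346/169, 560/169)
5. A_x = -857/338  [A divides BC with BA:AC = 3/4:1/4]
6. A_y = 758/169  [A divides BC with BA:AC = 3/4:1/4]
   → A = (-857/338, 758/169)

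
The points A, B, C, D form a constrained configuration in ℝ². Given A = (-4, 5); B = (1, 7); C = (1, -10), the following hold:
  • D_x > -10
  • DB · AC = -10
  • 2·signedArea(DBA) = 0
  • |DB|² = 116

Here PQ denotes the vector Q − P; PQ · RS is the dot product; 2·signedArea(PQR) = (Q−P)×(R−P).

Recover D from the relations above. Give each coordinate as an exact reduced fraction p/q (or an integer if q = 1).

1. D_x = -9  [2·signedArea(DBA) = 0 ∩ DB · AC = -10]
2. D_y = 3  [2·signedArea(DBA) = 0 ∩ DB · AC = -10]
   → D = (-9, 3)

D = (-9, 3)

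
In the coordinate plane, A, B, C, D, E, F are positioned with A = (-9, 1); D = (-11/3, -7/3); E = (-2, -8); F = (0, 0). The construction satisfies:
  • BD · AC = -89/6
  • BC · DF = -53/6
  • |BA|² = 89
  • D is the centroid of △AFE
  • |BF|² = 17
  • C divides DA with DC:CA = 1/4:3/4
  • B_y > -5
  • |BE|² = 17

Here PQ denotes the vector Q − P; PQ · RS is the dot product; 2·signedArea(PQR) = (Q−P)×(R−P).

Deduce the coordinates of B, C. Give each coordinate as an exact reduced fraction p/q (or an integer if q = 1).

1. C_x = -5  [C divides DA with DC:CA = 1/4:3/4]
2. C_y = -3/2  [C divides DA with DC:CA = 1/4:3/4]
   → C = (-5, -3/2)
3. B_x = -1  [BD · AC = -89/6 ∩ BC · DF = -53/6]
4. B_y = -4  [BD · AC = -89/6 ∩ BC · DF = -53/6]
   → B = (-1, -4)

B = (-1, -4)
C = (-5, -3/2)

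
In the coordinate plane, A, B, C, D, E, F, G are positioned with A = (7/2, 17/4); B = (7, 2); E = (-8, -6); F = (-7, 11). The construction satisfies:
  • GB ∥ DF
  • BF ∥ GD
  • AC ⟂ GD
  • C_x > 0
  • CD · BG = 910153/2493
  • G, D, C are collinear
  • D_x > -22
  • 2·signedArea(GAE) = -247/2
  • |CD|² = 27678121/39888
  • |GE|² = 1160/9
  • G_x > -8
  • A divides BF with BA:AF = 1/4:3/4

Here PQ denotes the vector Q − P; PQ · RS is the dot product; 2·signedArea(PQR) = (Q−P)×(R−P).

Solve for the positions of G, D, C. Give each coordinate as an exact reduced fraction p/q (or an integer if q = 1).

1. G_x = -22/3  [line 41/4·x + -23/2·y + 273/2 = 0 ∩ |GE|² = 1160/9]
2. G_y = 16/3  [line 41/4·x + -23/2·y + 273/2 = 0 ∩ |GE|² = 1160/9]
   → G = (-22/3, 16/3)
3. D_x = -64/3  [GB ∥ DF ∩ BF ∥ GD]
4. D_y = 43/3  [GB ∥ DF ∩ BF ∥ GD]
   → D = (-64/3, 43/3)
5. C_x = 457/554  [G, D, C are collinear ∩ AC ⟂ GD]
6. C_y = 295/3324  [G, D, C are collinear ∩ AC ⟂ GD]
   → C = (457/554, 295/3324)

C = (457/554, 295/3324)
D = (-64/3, 43/3)
G = (-22/3, 16/3)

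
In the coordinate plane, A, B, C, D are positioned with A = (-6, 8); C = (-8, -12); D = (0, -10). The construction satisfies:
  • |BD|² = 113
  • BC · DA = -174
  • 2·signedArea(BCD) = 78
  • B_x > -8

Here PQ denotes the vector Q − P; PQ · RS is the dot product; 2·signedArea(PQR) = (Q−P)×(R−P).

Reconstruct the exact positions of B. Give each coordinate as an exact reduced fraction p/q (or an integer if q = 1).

1. B_x = -7  [2·signedArea(BCD) = 78 ∩ BC · DA = -174]
2. B_y = -2  [2·signedArea(BCD) = 78 ∩ BC · DA = -174]
   → B = (-7, -2)

B = (-7, -2)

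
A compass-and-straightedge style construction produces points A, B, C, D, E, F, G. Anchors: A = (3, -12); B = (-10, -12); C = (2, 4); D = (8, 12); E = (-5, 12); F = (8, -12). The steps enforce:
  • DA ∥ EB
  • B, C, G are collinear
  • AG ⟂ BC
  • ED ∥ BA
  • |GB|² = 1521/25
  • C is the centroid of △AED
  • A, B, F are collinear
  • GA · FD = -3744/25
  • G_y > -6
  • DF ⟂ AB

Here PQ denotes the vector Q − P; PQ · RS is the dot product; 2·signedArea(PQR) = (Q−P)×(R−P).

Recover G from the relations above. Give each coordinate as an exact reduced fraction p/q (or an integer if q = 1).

G = (-133/25, -144/25)

1. G_x = -133/25  [B, C, G are collinear ∩ AG ⟂ BC]
2. G_y = -144/25  [B, C, G are collinear ∩ AG ⟂ BC]
   → G = (-133/25, -144/25)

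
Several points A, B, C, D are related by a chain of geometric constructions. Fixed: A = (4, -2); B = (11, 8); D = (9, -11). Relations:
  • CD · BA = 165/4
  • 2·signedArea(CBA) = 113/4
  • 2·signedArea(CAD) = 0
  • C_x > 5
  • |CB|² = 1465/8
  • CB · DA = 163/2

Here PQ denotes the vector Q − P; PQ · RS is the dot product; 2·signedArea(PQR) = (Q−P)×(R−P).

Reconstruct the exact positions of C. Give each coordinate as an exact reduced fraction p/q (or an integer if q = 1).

C = (21/4, -17/4)

1. C_x = 21/4  [2·signedArea(CAD) = 0 ∩ CB · DA = 163/2]
2. C_y = -17/4  [2·signedArea(CAD) = 0 ∩ CB · DA = 163/2]
   → C = (21/4, -17/4)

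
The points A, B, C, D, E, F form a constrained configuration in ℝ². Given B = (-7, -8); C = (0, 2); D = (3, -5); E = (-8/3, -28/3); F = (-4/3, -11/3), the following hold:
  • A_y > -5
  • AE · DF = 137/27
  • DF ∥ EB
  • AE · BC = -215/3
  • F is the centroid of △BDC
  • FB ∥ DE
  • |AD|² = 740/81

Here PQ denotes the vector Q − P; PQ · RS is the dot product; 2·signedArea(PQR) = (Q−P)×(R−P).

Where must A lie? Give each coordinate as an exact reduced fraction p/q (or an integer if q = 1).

A = (1/9, -37/9)

1. A_x = 1/9  [AE · BC = -215/3 ∩ AE · DF = 137/27]
2. A_y = -37/9  [AE · BC = -215/3 ∩ AE · DF = 137/27]
   → A = (1/9, -37/9)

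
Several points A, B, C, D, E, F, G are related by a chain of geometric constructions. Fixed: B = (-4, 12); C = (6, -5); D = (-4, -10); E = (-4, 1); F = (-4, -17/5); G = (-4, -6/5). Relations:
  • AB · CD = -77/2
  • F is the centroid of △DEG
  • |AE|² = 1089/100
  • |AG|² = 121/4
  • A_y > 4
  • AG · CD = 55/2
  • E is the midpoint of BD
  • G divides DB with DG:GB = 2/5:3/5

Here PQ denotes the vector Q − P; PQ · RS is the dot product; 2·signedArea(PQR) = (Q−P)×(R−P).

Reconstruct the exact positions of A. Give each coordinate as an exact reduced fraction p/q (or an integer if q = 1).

A = (-4, 43/10)

1. A_x = -4  [line 10·x + 5·y + 37/2 = 0 ∩ |AE|² = 1089/100]
2. A_y = 43/10  [line 10·x + 5·y + 37/2 = 0 ∩ |AE|² = 1089/100]
   → A = (-4, 43/10)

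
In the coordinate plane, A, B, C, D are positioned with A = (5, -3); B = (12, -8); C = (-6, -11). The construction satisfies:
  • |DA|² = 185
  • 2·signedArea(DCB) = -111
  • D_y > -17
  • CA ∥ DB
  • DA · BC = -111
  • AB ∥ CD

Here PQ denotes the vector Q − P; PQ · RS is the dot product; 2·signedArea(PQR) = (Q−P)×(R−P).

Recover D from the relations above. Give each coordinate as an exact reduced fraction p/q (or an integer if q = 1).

1. D_x = 1  [CA ∥ DB ∩ AB ∥ CD]
2. D_y = -16  [CA ∥ DB ∩ AB ∥ CD]
   → D = (1, -16)

D = (1, -16)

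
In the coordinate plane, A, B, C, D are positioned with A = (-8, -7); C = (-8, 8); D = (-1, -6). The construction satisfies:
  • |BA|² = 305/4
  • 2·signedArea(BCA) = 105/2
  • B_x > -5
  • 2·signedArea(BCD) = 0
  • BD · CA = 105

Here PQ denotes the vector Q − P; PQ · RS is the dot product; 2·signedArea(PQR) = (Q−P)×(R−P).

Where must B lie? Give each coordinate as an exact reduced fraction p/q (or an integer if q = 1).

B = (-9/2, 1)

1. B_x = -9/2  [2·signedArea(BCD) = 0 ∩ BD · CA = 105]
2. B_y = 1  [2·signedArea(BCD) = 0 ∩ BD · CA = 105]
   → B = (-9/2, 1)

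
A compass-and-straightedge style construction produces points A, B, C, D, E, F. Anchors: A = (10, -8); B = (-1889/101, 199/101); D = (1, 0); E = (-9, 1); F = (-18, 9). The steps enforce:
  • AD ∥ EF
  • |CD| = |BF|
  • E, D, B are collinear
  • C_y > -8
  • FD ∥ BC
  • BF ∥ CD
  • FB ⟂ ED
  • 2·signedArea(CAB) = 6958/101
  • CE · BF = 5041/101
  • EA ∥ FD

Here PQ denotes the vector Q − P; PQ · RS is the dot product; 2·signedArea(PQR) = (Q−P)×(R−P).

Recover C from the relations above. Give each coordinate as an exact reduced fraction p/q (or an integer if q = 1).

C = (30/101, -710/101)

1. C_x = 30/101  [BF ∥ CD ∩ FD ∥ BC]
2. C_y = -710/101  [BF ∥ CD ∩ FD ∥ BC]
   → C = (30/101, -710/101)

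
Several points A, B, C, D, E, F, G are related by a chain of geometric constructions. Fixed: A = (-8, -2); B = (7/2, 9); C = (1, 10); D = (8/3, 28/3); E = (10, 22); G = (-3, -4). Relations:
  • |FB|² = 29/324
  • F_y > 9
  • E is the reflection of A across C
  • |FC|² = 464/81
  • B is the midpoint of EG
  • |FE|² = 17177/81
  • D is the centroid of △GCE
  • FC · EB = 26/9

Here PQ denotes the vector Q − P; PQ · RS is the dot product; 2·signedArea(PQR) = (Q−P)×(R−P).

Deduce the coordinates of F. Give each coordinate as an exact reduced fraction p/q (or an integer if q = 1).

F = (29/9, 82/9)

1. F_x = 29/9  [line 13/2·x + 13·y + -2509/18 = 0 ∩ |FB|² = 29/324]
2. F_y = 82/9  [line 13/2·x + 13·y + -2509/18 = 0 ∩ |FB|² = 29/324]
   → F = (29/9, 82/9)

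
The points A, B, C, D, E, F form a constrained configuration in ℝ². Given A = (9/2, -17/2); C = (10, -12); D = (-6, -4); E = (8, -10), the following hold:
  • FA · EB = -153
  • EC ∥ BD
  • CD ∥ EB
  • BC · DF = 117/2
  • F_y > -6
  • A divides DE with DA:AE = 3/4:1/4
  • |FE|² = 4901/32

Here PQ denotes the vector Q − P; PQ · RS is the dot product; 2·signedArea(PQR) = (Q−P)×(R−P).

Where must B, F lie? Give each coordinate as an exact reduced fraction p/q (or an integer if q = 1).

B = (-8, -2)
F = (-27/8, -41/8)

1. B_x = -8  [EC ∥ BD ∩ CD ∥ EB]
2. B_y = -2  [EC ∥ BD ∩ CD ∥ EB]
   → B = (-8, -2)
3. F_x = -27/8  [FA · EB = -153 ∩ BC · DF = 117/2]
4. F_y = -41/8  [FA · EB = -153 ∩ BC · DF = 117/2]
   → F = (-27/8, -41/8)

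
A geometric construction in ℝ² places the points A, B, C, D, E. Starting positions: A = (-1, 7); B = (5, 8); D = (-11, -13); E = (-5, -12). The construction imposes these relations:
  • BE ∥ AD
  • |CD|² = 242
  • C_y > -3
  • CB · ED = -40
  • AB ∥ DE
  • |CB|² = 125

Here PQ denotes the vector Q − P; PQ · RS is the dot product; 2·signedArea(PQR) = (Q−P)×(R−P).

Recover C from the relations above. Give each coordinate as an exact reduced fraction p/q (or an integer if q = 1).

C = (0, -2)

1. C_x = 0  [line 6·x + 1·y + 2 = 0 ∩ |CD|² = 242]
2. C_y = -2  [line 6·x + 1·y + 2 = 0 ∩ |CD|² = 242]
   → C = (0, -2)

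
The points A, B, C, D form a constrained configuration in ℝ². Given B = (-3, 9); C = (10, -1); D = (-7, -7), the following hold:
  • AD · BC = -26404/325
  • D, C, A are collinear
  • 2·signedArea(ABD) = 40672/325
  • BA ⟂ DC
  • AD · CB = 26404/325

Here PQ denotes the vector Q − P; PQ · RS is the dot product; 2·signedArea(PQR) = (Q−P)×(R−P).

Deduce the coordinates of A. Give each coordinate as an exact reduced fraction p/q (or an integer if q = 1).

1. A_x = 513/325  [D, C, A are collinear ∩ BA ⟂ DC]
2. A_y = -1291/325  [D, C, A are collinear ∩ BA ⟂ DC]
   → A = (513/325, -1291/325)

A = (513/325, -1291/325)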